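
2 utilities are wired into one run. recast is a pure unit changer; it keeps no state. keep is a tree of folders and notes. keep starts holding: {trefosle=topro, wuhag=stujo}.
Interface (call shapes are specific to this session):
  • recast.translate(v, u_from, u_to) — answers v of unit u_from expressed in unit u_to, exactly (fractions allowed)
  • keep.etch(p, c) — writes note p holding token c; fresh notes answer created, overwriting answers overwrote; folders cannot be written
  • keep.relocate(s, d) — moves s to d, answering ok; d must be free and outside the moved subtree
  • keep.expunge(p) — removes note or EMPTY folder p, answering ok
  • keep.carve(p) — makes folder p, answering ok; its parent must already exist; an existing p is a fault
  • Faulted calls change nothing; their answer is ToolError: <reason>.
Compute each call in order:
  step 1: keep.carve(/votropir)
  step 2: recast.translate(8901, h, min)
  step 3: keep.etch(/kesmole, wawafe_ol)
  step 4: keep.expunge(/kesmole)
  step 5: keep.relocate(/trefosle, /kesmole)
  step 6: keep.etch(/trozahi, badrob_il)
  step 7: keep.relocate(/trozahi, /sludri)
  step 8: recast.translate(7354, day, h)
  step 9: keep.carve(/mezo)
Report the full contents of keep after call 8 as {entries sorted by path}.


> keep.carve /votropir
= ok
> recast.translate 8901 h min
= 534060
> keep.etch /kesmole wawafe_ol
= created
> keep.expunge /kesmole
= ok
> keep.relocate /trefosle /kesmole
= ok
> keep.etch /trozahi badrob_il
= created
> keep.relocate /trozahi /sludri
= ok
> recast.translate 7354 day h
= 176496
> keep.carve /mezo
= ok

Answer: {kesmole=topro, sludri=badrob_il, votropir/, wuhag=stujo}


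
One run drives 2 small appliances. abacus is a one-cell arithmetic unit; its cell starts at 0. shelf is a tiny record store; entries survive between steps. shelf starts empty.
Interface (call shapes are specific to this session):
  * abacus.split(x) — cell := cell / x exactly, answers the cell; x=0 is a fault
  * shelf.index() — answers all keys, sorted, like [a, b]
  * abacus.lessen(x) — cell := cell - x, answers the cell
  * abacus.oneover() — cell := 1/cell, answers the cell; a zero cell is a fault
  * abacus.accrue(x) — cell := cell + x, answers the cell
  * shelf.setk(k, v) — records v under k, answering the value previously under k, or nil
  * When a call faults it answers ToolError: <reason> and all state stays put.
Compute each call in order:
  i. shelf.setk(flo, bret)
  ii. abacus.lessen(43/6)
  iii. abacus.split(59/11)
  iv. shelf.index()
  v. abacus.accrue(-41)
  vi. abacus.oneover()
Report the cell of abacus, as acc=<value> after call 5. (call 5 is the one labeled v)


> shelf.setk k: flo v: bret
= nil
> abacus.lessen x: 43/6
= -43/6
> abacus.split x: 59/11
= -473/354
> shelf.index
= [flo]
> abacus.accrue x: -41
= -14987/354
> abacus.oneover
= -354/14987

Answer: acc=-14987/354


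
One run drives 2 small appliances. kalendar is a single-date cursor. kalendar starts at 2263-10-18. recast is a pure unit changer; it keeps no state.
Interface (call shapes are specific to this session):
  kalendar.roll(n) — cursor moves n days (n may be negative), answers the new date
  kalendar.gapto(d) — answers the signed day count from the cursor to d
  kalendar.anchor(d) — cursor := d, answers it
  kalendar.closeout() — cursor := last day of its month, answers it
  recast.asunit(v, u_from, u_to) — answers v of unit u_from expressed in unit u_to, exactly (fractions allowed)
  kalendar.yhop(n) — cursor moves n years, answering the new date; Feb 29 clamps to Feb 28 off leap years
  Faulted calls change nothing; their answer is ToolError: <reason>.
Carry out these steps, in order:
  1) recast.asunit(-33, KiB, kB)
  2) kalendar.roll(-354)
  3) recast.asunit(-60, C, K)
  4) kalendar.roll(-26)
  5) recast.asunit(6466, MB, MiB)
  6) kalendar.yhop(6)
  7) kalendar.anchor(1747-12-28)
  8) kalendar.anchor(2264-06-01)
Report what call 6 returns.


! 1. recast.asunit(v=-33, u_from=KiB, u_to=kB) => -4224/125
! 2. kalendar.roll(n=-354) => 2262-10-29
! 3. recast.asunit(v=-60, u_from=C, u_to=K) => 4263/20
! 4. kalendar.roll(n=-26) => 2262-10-03
! 5. recast.asunit(v=6466, u_from=MB, u_to=MiB) => 50515625/8192
! 6. kalendar.yhop(n=6) => 2268-10-03
! 7. kalendar.anchor(d=1747-12-28) => 1747-12-28
! 8. kalendar.anchor(d=2264-06-01) => 2264-06-01

Answer: 2268-10-03


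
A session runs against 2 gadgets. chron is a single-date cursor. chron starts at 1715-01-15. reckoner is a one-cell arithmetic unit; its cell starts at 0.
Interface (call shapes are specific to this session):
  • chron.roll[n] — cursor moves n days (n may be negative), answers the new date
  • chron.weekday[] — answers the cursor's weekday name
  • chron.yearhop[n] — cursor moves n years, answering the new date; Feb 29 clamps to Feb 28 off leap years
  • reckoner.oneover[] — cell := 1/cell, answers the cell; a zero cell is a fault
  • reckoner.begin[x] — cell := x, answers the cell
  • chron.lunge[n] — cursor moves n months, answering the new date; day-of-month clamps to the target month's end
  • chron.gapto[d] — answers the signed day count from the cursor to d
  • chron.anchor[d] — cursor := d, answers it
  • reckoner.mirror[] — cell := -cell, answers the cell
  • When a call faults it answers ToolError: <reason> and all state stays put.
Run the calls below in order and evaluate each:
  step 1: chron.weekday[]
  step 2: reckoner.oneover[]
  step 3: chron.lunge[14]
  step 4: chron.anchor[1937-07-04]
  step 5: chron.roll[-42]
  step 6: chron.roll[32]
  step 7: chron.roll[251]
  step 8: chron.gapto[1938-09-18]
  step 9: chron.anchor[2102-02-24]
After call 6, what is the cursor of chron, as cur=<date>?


Invoking chron.weekday(), → Tuesday.
I run reckoner.oneover(), and get ToolError: reciprocal of zero.
Calling chron.lunge on 14, which returns 1716-03-15.
Next I call chron.anchor on 1937-07-04, and see 1937-07-04.
I run chron.roll on -42, giving 1937-05-23.
I invoke chron.roll on 32, → 1937-06-24.
Calling chron.roll on 251: 1938-03-02.
I call chron.gapto on 1938-09-18, → 200.
Then chron.anchor on 2102-02-24, which returns 2102-02-24.

Answer: cur=1937-06-24


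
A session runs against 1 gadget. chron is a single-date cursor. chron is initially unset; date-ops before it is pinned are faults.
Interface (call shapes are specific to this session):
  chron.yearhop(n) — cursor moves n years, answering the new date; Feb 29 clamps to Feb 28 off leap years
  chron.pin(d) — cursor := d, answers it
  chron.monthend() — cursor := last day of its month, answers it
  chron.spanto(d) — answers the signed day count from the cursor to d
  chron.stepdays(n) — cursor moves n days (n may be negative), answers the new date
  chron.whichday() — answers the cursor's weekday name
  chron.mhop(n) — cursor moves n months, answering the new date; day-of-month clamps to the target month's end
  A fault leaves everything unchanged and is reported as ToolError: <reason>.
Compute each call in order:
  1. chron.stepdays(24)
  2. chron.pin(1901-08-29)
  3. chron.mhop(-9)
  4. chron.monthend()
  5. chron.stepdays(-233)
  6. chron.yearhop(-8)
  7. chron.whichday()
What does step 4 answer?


Answer: 1900-11-30

Derivation:
>>> stepdays n=24
= ToolError: no date set
>>> pin d=1901-08-29
= 1901-08-29
>>> mhop n=-9
= 1900-11-29
>>> monthend
= 1900-11-30
>>> stepdays n=-233
= 1900-04-11
>>> yearhop n=-8
= 1892-04-11
>>> whichday
= Monday


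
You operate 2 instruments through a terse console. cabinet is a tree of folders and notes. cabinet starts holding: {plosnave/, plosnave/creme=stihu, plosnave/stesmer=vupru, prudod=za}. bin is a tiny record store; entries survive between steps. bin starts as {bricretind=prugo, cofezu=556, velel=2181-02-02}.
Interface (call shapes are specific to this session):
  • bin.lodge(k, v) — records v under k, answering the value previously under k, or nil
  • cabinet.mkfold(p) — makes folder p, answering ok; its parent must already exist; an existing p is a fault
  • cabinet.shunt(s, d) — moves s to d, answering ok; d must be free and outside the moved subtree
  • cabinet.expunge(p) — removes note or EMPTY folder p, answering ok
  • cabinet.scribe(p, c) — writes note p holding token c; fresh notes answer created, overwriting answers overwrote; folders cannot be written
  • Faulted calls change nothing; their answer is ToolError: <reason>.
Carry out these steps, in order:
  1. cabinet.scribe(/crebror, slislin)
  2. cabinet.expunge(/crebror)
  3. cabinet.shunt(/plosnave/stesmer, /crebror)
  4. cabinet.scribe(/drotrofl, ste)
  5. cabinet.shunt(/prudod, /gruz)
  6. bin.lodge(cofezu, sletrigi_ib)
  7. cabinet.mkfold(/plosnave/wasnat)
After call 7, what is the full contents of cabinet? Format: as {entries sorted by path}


Answer: {crebror=vupru, drotrofl=ste, gruz=za, plosnave/, plosnave/creme=stihu, plosnave/wasnat/}

Derivation:
~$ cabinet.scribe p→/crebror c→slislin
  created
~$ cabinet.expunge p→/crebror
  ok
~$ cabinet.shunt s→/plosnave/stesmer d→/crebror
  ok
~$ cabinet.scribe p→/drotrofl c→ste
  created
~$ cabinet.shunt s→/prudod d→/gruz
  ok
~$ bin.lodge k→cofezu v→sletrigi_ib
  556
~$ cabinet.mkfold p→/plosnave/wasnat
  ok


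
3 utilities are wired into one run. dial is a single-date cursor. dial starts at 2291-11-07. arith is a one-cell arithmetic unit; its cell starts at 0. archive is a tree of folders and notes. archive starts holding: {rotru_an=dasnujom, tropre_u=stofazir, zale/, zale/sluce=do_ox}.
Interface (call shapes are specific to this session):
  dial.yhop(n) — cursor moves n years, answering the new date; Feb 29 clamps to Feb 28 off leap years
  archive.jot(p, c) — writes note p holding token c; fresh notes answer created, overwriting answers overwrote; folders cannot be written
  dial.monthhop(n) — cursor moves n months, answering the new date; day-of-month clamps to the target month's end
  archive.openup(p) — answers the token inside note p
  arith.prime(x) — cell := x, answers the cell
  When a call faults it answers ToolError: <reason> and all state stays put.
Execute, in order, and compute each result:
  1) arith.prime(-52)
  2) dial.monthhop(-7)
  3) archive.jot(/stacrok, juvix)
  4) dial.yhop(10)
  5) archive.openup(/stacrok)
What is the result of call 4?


Answer: 2301-04-07

Derivation:
Step: prime[x='-52']
Result: -52
Step: monthhop[n='-7']
Result: 2291-04-07
Step: jot[p='/stacrok'; c='juvix']
Result: created
Step: yhop[n='10']
Result: 2301-04-07
Step: openup[p='/stacrok']
Result: juvix


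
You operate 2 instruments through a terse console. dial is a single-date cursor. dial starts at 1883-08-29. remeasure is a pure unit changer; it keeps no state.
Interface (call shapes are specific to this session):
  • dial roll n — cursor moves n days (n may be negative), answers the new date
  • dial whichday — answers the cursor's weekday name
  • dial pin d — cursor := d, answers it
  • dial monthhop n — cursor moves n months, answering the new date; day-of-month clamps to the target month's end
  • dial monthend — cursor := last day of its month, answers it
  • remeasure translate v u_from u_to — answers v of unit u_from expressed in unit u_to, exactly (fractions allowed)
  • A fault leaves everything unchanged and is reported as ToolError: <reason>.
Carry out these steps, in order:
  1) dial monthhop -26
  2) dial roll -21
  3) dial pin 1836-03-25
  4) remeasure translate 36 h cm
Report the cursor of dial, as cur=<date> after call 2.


Answer: cur=1881-06-08

Derivation:
CALL dial monthhop[n='-26']
RET  1881-06-29
CALL dial roll[n='-21']
RET  1881-06-08
CALL dial pin[d='1836-03-25']
RET  1836-03-25
CALL remeasure translate[v='36'; u_from='h'; u_to='cm']
RET  ToolError: incompatible units


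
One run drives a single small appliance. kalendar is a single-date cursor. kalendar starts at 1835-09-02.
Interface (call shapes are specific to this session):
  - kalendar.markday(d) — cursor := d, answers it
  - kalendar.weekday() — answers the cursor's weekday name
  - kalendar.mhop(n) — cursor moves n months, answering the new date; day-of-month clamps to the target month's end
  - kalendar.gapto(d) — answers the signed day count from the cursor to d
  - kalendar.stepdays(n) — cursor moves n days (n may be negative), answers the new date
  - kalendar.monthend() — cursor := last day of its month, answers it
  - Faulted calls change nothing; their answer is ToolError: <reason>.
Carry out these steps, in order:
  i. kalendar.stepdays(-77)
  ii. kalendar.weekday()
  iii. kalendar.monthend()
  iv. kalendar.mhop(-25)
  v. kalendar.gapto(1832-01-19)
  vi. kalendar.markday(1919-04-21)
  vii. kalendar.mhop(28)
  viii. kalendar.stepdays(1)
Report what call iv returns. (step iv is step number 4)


Next I call stepdays using n=-77, and observe 1835-06-17.
I use weekday, giving Wednesday.
Now I run monthend(), yielding 1835-06-30.
I run mhop using n=-25, → 1833-05-30.
I invoke gapto using d=1832-01-19, and get -497.
Now I run markday using d=1919-04-21, → 1919-04-21.
I run mhop using n=28, and observe 1921-08-21.
Now I run stepdays using n=1, yielding 1921-08-22.

Answer: 1833-05-30


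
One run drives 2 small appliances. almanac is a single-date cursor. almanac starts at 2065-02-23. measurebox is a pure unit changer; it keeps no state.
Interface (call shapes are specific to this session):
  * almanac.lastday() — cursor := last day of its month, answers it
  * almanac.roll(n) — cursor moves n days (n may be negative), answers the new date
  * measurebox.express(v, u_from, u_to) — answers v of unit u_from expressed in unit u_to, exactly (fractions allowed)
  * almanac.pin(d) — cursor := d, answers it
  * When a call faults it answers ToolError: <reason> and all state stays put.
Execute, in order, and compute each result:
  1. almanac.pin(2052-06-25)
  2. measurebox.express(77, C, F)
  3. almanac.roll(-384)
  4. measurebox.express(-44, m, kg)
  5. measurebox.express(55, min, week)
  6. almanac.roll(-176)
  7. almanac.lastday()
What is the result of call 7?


Answer: 2050-12-31

Derivation:
% pin(d=2052-06-25) == 2052-06-25
% express(v=77, u_from=C, u_to=F) == 853/5
% roll(n=-384) == 2051-06-07
% express(v=-44, u_from=m, u_to=kg) == ToolError: incompatible units
% express(v=55, u_from=min, u_to=week) == 11/2016
% roll(n=-176) == 2050-12-13
% lastday() == 2050-12-31


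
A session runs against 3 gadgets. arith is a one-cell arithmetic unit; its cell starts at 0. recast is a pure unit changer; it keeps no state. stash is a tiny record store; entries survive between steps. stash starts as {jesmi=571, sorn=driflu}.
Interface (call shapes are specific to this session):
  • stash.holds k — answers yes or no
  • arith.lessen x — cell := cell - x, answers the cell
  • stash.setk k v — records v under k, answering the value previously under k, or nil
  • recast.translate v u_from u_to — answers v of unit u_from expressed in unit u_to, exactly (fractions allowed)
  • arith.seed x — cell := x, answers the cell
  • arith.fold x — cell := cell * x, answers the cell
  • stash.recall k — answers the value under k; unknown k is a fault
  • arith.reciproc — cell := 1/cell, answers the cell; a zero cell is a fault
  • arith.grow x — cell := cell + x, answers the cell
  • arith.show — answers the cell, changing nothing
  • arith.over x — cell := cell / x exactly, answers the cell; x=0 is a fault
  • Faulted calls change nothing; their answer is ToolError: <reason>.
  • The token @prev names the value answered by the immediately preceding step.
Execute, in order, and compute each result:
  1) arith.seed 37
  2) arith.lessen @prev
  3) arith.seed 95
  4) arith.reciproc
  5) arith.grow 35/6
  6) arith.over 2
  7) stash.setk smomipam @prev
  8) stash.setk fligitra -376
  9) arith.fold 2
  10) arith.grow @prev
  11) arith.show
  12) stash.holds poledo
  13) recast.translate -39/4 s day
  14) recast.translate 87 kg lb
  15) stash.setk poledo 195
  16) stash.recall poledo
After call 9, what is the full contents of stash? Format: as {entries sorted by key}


Answer: {fligitra=-376, jesmi=571, smomipam=3331/1140, sorn=driflu}

Derivation:
>> arith.seed(x: 37)
<< 37
>> arith.lessen(x: @prev)
<< 0
>> arith.seed(x: 95)
<< 95
>> arith.reciproc()
<< 1/95
>> arith.grow(x: 35/6)
<< 3331/570
>> arith.over(x: 2)
<< 3331/1140
>> stash.setk(k: smomipam, v: @prev)
<< nil
>> stash.setk(k: fligitra, v: -376)
<< nil
>> arith.fold(x: 2)
<< 3331/570
>> arith.grow(x: @prev)
<< 3331/285
>> arith.show()
<< 3331/285
>> stash.holds(k: poledo)
<< no
>> recast.translate(v: -39/4, u_from: s, u_to: day)
<< -13/115200
>> recast.translate(v: 87, u_from: kg, u_to: lb)
<< 8700000000/45359237
>> stash.setk(k: poledo, v: 195)
<< nil
>> stash.recall(k: poledo)
<< 195


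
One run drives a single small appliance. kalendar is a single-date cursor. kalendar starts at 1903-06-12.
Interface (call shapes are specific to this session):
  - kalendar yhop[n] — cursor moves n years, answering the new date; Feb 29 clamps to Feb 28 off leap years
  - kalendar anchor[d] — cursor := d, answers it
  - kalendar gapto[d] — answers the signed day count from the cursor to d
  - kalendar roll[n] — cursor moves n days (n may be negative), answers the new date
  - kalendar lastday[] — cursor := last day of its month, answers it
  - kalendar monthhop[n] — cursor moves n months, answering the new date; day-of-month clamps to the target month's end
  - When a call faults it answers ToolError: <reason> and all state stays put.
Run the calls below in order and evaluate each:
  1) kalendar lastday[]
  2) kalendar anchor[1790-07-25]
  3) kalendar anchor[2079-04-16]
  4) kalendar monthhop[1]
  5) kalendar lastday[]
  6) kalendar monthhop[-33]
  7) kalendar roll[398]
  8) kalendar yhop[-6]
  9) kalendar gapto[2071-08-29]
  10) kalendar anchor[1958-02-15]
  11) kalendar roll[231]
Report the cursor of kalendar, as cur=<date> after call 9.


Answer: cur=2071-10-03

Derivation:
;; kalendar lastday() ~> 1903-06-30
;; kalendar anchor(d→1790-07-25) ~> 1790-07-25
;; kalendar anchor(d→2079-04-16) ~> 2079-04-16
;; kalendar monthhop(n→1) ~> 2079-05-16
;; kalendar lastday() ~> 2079-05-31
;; kalendar monthhop(n→-33) ~> 2076-08-31
;; kalendar roll(n→398) ~> 2077-10-03
;; kalendar yhop(n→-6) ~> 2071-10-03
;; kalendar gapto(d→2071-08-29) ~> -35
;; kalendar anchor(d→1958-02-15) ~> 1958-02-15
;; kalendar roll(n→231) ~> 1958-10-04


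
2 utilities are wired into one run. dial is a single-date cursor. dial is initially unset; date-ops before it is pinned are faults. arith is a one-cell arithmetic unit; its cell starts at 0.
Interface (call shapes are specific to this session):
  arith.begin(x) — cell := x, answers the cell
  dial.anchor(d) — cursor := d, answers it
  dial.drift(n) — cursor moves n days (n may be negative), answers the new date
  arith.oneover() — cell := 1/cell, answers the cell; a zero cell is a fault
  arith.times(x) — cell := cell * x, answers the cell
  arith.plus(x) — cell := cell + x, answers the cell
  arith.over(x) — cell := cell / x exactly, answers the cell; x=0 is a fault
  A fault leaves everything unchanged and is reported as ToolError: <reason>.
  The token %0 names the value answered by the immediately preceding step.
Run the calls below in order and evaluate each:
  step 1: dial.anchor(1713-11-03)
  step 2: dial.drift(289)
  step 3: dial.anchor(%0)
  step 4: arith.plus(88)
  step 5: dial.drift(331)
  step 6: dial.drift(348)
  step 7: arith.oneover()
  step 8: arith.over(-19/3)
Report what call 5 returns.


# 1. dial.anchor(d: 1713-11-03) : 1713-11-03
# 2. dial.drift(n: 289) : 1714-08-19
# 3. dial.anchor(d: %0) : 1714-08-19
# 4. arith.plus(x: 88) : 88
# 5. dial.drift(n: 331) : 1715-07-16
# 6. dial.drift(n: 348) : 1716-06-28
# 7. arith.oneover() : 1/88
# 8. arith.over(x: -19/3) : -3/1672

Answer: 1715-07-16


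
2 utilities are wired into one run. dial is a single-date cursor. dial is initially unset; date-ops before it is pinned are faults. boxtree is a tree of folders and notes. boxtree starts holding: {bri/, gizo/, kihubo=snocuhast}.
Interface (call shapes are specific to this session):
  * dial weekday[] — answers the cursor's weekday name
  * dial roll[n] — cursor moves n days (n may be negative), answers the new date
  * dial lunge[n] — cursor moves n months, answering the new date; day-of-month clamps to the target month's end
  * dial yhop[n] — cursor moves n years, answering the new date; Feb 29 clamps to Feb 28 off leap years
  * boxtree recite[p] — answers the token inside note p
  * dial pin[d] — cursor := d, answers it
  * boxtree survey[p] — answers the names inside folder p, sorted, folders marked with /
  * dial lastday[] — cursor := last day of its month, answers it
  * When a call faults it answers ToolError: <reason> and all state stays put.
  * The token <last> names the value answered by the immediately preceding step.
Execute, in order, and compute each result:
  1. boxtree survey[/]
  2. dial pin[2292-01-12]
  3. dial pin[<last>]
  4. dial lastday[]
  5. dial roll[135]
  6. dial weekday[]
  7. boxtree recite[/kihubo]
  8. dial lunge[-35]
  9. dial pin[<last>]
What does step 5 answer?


Answer: 2292-06-14

Derivation:
% boxtree survey p→/
[out] [bri/, gizo/, kihubo]
% dial pin d→2292-01-12
[out] 2292-01-12
% dial pin d→<last>
[out] 2292-01-12
% dial lastday
[out] 2292-01-31
% dial roll n→135
[out] 2292-06-14
% dial weekday
[out] Tuesday
% boxtree recite p→/kihubo
[out] snocuhast
% dial lunge n→-35
[out] 2289-07-14
% dial pin d→<last>
[out] 2289-07-14


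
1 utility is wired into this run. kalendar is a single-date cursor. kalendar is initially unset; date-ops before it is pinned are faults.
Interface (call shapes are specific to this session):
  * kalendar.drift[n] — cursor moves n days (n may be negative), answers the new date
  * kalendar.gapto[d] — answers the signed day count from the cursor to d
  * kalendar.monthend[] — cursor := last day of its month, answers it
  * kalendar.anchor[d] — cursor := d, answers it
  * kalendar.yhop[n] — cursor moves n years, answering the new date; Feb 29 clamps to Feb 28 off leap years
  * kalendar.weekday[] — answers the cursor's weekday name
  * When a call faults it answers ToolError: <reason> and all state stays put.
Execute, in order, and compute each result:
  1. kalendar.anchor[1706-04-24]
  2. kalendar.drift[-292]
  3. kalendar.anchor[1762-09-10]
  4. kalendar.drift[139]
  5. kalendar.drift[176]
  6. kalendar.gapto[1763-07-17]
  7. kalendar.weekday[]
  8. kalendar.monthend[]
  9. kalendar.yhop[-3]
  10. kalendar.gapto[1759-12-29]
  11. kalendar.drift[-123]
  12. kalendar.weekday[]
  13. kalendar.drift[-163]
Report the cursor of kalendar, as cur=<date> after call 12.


[in] kalendar.anchor d=1706-04-24
:: 1706-04-24
[in] kalendar.drift n=-292
:: 1705-07-06
[in] kalendar.anchor d=1762-09-10
:: 1762-09-10
[in] kalendar.drift n=139
:: 1763-01-27
[in] kalendar.drift n=176
:: 1763-07-22
[in] kalendar.gapto d=1763-07-17
:: -5
[in] kalendar.weekday
:: Friday
[in] kalendar.monthend
:: 1763-07-31
[in] kalendar.yhop n=-3
:: 1760-07-31
[in] kalendar.gapto d=1759-12-29
:: -215
[in] kalendar.drift n=-123
:: 1760-03-30
[in] kalendar.weekday
:: Sunday
[in] kalendar.drift n=-163
:: 1759-10-19

Answer: cur=1760-03-30


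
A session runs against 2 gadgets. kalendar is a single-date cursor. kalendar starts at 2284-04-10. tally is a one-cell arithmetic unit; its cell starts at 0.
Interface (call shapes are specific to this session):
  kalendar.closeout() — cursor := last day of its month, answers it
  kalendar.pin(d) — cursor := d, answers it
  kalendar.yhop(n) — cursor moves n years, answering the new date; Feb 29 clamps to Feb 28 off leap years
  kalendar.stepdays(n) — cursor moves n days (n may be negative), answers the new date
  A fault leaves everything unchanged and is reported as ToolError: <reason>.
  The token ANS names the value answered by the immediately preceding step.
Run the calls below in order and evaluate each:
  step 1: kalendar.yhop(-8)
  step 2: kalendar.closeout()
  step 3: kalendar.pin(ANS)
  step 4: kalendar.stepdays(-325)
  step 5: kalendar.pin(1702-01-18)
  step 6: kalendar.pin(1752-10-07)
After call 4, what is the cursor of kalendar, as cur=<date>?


Answer: cur=2275-06-10

Derivation:
>>> kalendar.yhop n=-8
= 2276-04-10
>>> kalendar.closeout
= 2276-04-30
>>> kalendar.pin d=ANS
= 2276-04-30
>>> kalendar.stepdays n=-325
= 2275-06-10
>>> kalendar.pin d=1702-01-18
= 1702-01-18
>>> kalendar.pin d=1752-10-07
= 1752-10-07


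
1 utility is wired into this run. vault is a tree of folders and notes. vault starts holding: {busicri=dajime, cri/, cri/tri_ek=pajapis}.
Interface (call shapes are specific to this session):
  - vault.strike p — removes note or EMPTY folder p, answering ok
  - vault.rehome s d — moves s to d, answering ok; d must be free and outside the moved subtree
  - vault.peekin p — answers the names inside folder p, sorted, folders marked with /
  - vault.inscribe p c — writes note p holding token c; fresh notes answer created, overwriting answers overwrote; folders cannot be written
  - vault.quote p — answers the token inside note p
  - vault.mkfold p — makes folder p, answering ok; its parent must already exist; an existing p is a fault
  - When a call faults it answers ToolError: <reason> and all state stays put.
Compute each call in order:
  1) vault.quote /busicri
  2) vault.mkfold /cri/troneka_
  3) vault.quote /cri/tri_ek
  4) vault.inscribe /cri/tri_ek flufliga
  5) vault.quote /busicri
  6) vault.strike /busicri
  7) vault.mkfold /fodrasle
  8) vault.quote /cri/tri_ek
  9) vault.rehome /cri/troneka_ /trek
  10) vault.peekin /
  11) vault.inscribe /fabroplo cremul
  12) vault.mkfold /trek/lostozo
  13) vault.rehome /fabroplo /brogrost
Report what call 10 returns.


Step: quote[p→/busicri]
Result: dajime
Step: mkfold[p→/cri/troneka_]
Result: ok
Step: quote[p→/cri/tri_ek]
Result: pajapis
Step: inscribe[p→/cri/tri_ek; c→flufliga]
Result: overwrote
Step: quote[p→/busicri]
Result: dajime
Step: strike[p→/busicri]
Result: ok
Step: mkfold[p→/fodrasle]
Result: ok
Step: quote[p→/cri/tri_ek]
Result: flufliga
Step: rehome[s→/cri/troneka_; d→/trek]
Result: ok
Step: peekin[p→/]
Result: [cri/, fodrasle/, trek/]
Step: inscribe[p→/fabroplo; c→cremul]
Result: created
Step: mkfold[p→/trek/lostozo]
Result: ok
Step: rehome[s→/fabroplo; d→/brogrost]
Result: ok

Answer: [cri/, fodrasle/, trek/]


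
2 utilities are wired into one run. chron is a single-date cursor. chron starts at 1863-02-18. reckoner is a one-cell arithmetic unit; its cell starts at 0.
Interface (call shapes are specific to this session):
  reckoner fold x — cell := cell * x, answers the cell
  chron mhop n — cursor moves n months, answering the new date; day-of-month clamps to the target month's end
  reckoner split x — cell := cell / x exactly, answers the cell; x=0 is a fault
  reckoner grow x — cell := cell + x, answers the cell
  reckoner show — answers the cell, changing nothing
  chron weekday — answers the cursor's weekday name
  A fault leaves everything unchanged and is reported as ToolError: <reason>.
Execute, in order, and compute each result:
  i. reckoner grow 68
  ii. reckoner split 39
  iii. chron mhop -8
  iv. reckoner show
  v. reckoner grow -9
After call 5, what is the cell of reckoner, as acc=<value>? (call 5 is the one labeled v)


·→ reckoner grow(x=68)
·← 68
·→ reckoner split(x=39)
·← 68/39
·→ chron mhop(n=-8)
·← 1862-06-18
·→ reckoner show()
·← 68/39
·→ reckoner grow(x=-9)
·← -283/39

Answer: acc=-283/39


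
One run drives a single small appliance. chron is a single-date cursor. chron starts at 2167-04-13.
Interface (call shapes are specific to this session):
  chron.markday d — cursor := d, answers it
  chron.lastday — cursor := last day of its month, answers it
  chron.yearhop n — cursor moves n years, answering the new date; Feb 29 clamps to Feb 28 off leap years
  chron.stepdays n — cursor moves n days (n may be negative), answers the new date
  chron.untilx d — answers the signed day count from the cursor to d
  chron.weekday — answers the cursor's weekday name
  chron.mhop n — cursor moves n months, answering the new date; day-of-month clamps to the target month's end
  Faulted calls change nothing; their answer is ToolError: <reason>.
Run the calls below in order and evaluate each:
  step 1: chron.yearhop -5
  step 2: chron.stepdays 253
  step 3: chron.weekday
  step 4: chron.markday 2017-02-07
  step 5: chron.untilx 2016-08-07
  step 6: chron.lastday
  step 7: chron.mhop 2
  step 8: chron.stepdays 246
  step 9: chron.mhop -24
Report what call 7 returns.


Answer: 2017-04-28

Derivation:
Step: chron.yearhop[-5]
Result: 2162-04-13
Step: chron.stepdays[253]
Result: 2162-12-22
Step: chron.weekday[]
Result: Wednesday
Step: chron.markday[2017-02-07]
Result: 2017-02-07
Step: chron.untilx[2016-08-07]
Result: -184
Step: chron.lastday[]
Result: 2017-02-28
Step: chron.mhop[2]
Result: 2017-04-28
Step: chron.stepdays[246]
Result: 2017-12-30
Step: chron.mhop[-24]
Result: 2015-12-30


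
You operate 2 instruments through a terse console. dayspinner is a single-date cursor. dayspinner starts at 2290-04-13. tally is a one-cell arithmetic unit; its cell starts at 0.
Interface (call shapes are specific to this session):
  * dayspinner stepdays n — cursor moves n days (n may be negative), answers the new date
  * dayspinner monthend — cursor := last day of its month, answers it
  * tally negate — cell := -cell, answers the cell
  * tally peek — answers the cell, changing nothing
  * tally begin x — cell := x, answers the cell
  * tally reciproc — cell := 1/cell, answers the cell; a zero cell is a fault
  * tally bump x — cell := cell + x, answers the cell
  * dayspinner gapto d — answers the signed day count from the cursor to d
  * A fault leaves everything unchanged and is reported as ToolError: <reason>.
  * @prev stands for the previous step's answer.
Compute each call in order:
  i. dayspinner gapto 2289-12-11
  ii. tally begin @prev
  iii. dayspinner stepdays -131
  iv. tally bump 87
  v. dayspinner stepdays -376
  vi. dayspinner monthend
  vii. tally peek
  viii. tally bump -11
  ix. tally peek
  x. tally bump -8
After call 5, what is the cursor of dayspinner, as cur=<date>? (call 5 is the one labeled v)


·→ dayspinner gapto(d→2289-12-11)
·← -123
·→ tally begin(x→@prev)
·← -123
·→ dayspinner stepdays(n→-131)
·← 2289-12-03
·→ tally bump(x→87)
·← -36
·→ dayspinner stepdays(n→-376)
·← 2288-11-22
·→ dayspinner monthend()
·← 2288-11-30
·→ tally peek()
·← -36
·→ tally bump(x→-11)
·← -47
·→ tally peek()
·← -47
·→ tally bump(x→-8)
·← -55

Answer: cur=2288-11-22


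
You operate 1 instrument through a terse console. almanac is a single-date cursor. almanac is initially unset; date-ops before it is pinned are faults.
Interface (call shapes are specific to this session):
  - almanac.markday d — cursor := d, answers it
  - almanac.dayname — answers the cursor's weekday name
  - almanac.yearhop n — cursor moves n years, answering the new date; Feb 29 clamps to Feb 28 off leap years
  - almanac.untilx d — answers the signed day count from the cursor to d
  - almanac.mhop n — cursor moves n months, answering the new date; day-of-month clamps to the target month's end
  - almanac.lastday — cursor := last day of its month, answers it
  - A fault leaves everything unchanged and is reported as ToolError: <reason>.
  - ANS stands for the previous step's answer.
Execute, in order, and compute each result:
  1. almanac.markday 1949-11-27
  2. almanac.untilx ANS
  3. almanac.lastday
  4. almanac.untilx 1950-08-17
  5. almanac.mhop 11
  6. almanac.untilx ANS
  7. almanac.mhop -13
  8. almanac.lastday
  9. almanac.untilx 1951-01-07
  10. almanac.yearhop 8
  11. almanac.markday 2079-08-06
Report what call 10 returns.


[in] markday d='1949-11-27'
[out] 1949-11-27
[in] untilx d='ANS'
[out] 0
[in] lastday
[out] 1949-11-30
[in] untilx d='1950-08-17'
[out] 260
[in] mhop n='11'
[out] 1950-10-30
[in] untilx d='ANS'
[out] 0
[in] mhop n='-13'
[out] 1949-09-30
[in] lastday
[out] 1949-09-30
[in] untilx d='1951-01-07'
[out] 464
[in] yearhop n='8'
[out] 1957-09-30
[in] markday d='2079-08-06'
[out] 2079-08-06

Answer: 1957-09-30


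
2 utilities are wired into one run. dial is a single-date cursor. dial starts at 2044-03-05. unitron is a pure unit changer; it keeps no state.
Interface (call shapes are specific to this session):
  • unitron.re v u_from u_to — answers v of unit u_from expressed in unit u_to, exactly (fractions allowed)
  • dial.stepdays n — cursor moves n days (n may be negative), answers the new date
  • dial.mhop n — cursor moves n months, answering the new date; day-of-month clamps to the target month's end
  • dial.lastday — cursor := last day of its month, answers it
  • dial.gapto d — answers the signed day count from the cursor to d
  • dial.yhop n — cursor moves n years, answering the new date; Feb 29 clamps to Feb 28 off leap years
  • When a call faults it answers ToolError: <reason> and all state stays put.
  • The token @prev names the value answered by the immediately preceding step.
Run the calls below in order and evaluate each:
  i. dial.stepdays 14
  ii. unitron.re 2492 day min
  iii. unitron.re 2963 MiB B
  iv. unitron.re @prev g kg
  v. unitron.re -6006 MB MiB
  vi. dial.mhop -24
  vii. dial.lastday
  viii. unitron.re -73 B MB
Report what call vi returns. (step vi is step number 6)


Answer: 2042-03-19

Derivation:
;; dial.stepdays(n: 14) -> 2044-03-19
;; unitron.re(v: 2492, u_from: day, u_to: min) -> 3588480
;; unitron.re(v: 2963, u_from: MiB, u_to: B) -> 3106930688
;; unitron.re(v: @prev, u_from: g, u_to: kg) -> 388366336/125
;; unitron.re(v: -6006, u_from: MB, u_to: MiB) -> -46921875/8192
;; dial.mhop(n: -24) -> 2042-03-19
;; dial.lastday() -> 2042-03-31
;; unitron.re(v: -73, u_from: B, u_to: MB) -> -73/1000000


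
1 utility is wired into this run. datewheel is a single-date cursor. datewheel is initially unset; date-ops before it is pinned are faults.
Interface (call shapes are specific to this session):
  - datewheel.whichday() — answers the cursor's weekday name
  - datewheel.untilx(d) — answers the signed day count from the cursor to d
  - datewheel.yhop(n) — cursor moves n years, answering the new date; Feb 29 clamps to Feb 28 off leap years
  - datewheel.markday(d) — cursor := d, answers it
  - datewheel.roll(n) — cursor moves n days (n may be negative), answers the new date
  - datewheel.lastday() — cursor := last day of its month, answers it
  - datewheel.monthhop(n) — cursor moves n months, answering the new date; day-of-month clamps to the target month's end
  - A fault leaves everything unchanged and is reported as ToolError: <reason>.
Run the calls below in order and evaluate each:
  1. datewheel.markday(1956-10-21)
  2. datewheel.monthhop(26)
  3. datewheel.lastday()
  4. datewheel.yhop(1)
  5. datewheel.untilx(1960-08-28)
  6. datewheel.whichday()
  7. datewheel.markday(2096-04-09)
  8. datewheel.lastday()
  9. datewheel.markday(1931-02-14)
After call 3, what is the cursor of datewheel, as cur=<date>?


Answer: cur=1958-12-31

Derivation:
==> datewheel.markday(d: 1956-10-21)
<== 1956-10-21
==> datewheel.monthhop(n: 26)
<== 1958-12-21
==> datewheel.lastday()
<== 1958-12-31
==> datewheel.yhop(n: 1)
<== 1959-12-31
==> datewheel.untilx(d: 1960-08-28)
<== 241
==> datewheel.whichday()
<== Thursday
==> datewheel.markday(d: 2096-04-09)
<== 2096-04-09
==> datewheel.lastday()
<== 2096-04-30
==> datewheel.markday(d: 1931-02-14)
<== 1931-02-14


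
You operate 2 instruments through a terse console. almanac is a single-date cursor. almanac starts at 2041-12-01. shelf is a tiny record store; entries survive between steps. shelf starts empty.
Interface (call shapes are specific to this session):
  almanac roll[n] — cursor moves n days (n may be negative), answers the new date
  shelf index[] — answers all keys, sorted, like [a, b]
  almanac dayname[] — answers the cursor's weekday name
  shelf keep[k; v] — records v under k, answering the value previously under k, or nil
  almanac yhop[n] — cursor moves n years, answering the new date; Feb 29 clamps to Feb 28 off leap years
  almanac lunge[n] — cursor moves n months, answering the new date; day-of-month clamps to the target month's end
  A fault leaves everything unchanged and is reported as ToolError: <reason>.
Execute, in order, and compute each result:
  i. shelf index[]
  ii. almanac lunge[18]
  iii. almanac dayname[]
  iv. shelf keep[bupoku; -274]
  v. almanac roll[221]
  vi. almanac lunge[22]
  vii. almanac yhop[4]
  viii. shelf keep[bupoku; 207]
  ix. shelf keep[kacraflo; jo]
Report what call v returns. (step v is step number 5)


Answer: 2044-01-08

Derivation:
Next I call shelf index, and observe [].
Then almanac lunge(18), and observe 2043-06-01.
Calling almanac dayname(), which returns Monday.
I invoke shelf keep(bupoku, -274), and see nil.
I call almanac roll(221): 2044-01-08.
Calling almanac lunge(22), giving 2045-11-08.
I invoke almanac yhop(4), → 2049-11-08.
I invoke shelf keep(bupoku, 207), and see -274.
Calling shelf keep(kacraflo, jo), which returns nil.


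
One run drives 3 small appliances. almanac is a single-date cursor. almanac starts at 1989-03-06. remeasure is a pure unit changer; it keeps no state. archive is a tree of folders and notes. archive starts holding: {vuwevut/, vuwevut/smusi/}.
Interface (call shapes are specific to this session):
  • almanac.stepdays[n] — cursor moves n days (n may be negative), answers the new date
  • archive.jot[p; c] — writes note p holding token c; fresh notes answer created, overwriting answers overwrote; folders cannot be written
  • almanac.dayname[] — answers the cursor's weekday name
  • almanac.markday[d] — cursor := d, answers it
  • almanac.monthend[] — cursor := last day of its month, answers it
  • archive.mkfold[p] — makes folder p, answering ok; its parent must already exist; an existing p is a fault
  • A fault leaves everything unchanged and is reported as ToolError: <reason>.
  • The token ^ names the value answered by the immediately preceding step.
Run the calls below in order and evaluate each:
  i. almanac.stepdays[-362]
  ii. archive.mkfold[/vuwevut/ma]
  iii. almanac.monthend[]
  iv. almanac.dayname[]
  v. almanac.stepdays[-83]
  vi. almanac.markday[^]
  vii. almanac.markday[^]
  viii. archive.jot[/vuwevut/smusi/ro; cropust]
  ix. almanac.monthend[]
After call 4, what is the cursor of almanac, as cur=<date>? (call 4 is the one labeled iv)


Answer: cur=1988-03-31

Derivation:
[in] almanac.stepdays n→-362
= 1988-03-09
[in] archive.mkfold p→/vuwevut/ma
= ok
[in] almanac.monthend
= 1988-03-31
[in] almanac.dayname
= Thursday
[in] almanac.stepdays n→-83
= 1988-01-08
[in] almanac.markday d→^
= 1988-01-08
[in] almanac.markday d→^
= 1988-01-08
[in] archive.jot p→/vuwevut/smusi/ro c→cropust
= created
[in] almanac.monthend
= 1988-01-31


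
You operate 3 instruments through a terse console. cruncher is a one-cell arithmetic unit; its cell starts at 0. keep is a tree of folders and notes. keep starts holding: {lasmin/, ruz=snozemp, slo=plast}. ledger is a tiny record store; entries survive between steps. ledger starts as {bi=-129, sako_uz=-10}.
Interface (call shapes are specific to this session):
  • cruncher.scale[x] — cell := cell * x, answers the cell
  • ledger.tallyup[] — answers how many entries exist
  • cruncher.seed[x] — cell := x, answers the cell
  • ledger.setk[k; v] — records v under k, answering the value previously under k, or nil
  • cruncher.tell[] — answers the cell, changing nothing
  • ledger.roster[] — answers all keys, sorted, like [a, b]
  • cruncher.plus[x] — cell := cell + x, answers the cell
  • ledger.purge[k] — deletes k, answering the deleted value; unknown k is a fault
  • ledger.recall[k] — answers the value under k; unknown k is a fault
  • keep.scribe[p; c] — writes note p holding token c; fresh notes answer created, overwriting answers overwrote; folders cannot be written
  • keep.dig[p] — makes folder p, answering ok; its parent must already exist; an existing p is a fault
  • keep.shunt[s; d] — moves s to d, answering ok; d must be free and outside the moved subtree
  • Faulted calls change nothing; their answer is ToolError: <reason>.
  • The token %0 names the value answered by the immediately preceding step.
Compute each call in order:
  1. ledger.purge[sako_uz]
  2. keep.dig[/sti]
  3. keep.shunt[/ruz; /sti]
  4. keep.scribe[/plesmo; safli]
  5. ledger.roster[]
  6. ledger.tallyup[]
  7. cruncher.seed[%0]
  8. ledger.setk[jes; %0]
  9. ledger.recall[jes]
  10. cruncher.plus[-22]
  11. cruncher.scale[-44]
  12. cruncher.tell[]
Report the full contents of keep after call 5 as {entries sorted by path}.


Answer: {lasmin/, plesmo=safli, ruz=snozemp, slo=plast, sti/}

Derivation:
// purge(k→sako_uz) -> -10
// dig(p→/sti) -> ok
// shunt(s→/ruz, d→/sti) -> ToolError: exists
// scribe(p→/plesmo, c→safli) -> created
// roster() -> [bi]
// tallyup() -> 1
// seed(x→%0) -> 1
// setk(k→jes, v→%0) -> nil
// recall(k→jes) -> 1
// plus(x→-22) -> -21
// scale(x→-44) -> 924
// tell() -> 924
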